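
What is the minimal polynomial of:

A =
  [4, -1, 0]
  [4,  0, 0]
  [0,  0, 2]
x^2 - 4*x + 4

The characteristic polynomial is χ_A(x) = (x - 2)^3, so the eigenvalues are known. The minimal polynomial is
  m_A(x) = Π_λ (x − λ)^{k_λ}
where k_λ is the size of the *largest* Jordan block for λ (equivalently, the smallest k with (A − λI)^k v = 0 for every generalised eigenvector v of λ).

  λ = 2: largest Jordan block has size 2, contributing (x − 2)^2

So m_A(x) = (x - 2)^2 = x^2 - 4*x + 4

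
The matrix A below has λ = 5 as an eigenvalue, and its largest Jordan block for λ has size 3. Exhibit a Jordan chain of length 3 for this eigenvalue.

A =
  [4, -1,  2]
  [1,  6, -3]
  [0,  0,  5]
A Jordan chain for λ = 5 of length 3:
v_1 = (1, -1, 0)ᵀ
v_2 = (2, -3, 0)ᵀ
v_3 = (0, 0, 1)ᵀ

Let N = A − (5)·I. We want v_3 with N^3 v_3 = 0 but N^2 v_3 ≠ 0; then v_{j-1} := N · v_j for j = 3, …, 2.

Pick v_3 = (0, 0, 1)ᵀ.
Then v_2 = N · v_3 = (2, -3, 0)ᵀ.
Then v_1 = N · v_2 = (1, -1, 0)ᵀ.

Sanity check: (A − (5)·I) v_1 = (0, 0, 0)ᵀ = 0. ✓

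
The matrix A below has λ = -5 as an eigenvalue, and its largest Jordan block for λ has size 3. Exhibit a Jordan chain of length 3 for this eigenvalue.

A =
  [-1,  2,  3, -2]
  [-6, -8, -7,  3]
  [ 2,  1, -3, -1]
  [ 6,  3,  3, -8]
A Jordan chain for λ = -5 of length 3:
v_1 = (-2, -2, 0, -6)ᵀ
v_2 = (4, -6, 2, 6)ᵀ
v_3 = (1, 0, 0, 0)ᵀ

Let N = A − (-5)·I. We want v_3 with N^3 v_3 = 0 but N^2 v_3 ≠ 0; then v_{j-1} := N · v_j for j = 3, …, 2.

Pick v_3 = (1, 0, 0, 0)ᵀ.
Then v_2 = N · v_3 = (4, -6, 2, 6)ᵀ.
Then v_1 = N · v_2 = (-2, -2, 0, -6)ᵀ.

Sanity check: (A − (-5)·I) v_1 = (0, 0, 0, 0)ᵀ = 0. ✓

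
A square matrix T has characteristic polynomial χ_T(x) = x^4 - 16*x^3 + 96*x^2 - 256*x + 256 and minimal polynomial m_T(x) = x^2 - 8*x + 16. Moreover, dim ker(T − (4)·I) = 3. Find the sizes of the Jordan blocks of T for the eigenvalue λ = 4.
Block sizes for λ = 4: [2, 1, 1]

Step 1 — from the characteristic polynomial, algebraic multiplicity of λ = 4 is 4. From dim ker(T − (4)·I) = 3, there are exactly 3 Jordan blocks for λ = 4.
Step 2 — from the minimal polynomial, the factor (x − 4)^2 tells us the largest block for λ = 4 has size 2.
Step 3 — with total size 4, 3 blocks, and largest block 2, the block sizes (in nonincreasing order) are [2, 1, 1].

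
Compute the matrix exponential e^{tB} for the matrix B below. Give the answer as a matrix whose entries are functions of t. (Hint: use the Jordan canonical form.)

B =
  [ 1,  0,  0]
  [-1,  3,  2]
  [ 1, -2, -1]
e^{tB} =
  [exp(t), 0, 0]
  [-t*exp(t), 2*t*exp(t) + exp(t), 2*t*exp(t)]
  [t*exp(t), -2*t*exp(t), -2*t*exp(t) + exp(t)]

Strategy: write B = P · J · P⁻¹ where J is a Jordan canonical form, so e^{tB} = P · e^{tJ} · P⁻¹, and e^{tJ} can be computed block-by-block.

B has Jordan form
J =
  [1, 1, 0]
  [0, 1, 0]
  [0, 0, 1]
(up to reordering of blocks).

Per-block formulas:
  For a 2×2 Jordan block J_2(1): exp(t · J_2(1)) = e^(1t)·(I + t·N), where N is the 2×2 nilpotent shift.
  For a 1×1 block at λ = 1: exp(t · [1]) = [e^(1t)].

After assembling e^{tJ} and conjugating by P, we get:

e^{tB} =
  [exp(t), 0, 0]
  [-t*exp(t), 2*t*exp(t) + exp(t), 2*t*exp(t)]
  [t*exp(t), -2*t*exp(t), -2*t*exp(t) + exp(t)]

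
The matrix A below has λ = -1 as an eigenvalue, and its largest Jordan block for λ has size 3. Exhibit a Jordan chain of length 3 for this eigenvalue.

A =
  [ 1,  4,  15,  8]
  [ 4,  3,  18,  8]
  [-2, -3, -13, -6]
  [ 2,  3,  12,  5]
A Jordan chain for λ = -1 of length 3:
v_1 = (6, 4, -4, 4)ᵀ
v_2 = (2, 4, -2, 2)ᵀ
v_3 = (1, 0, 0, 0)ᵀ

Let N = A − (-1)·I. We want v_3 with N^3 v_3 = 0 but N^2 v_3 ≠ 0; then v_{j-1} := N · v_j for j = 3, …, 2.

Pick v_3 = (1, 0, 0, 0)ᵀ.
Then v_2 = N · v_3 = (2, 4, -2, 2)ᵀ.
Then v_1 = N · v_2 = (6, 4, -4, 4)ᵀ.

Sanity check: (A − (-1)·I) v_1 = (0, 0, 0, 0)ᵀ = 0. ✓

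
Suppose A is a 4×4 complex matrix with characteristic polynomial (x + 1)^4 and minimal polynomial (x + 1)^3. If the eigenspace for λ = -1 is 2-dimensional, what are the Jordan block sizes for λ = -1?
Block sizes for λ = -1: [3, 1]

Step 1 — from the characteristic polynomial, algebraic multiplicity of λ = -1 is 4. From dim ker(A − (-1)·I) = 2, there are exactly 2 Jordan blocks for λ = -1.
Step 2 — from the minimal polynomial, the factor (x + 1)^3 tells us the largest block for λ = -1 has size 3.
Step 3 — with total size 4, 2 blocks, and largest block 3, the block sizes (in nonincreasing order) are [3, 1].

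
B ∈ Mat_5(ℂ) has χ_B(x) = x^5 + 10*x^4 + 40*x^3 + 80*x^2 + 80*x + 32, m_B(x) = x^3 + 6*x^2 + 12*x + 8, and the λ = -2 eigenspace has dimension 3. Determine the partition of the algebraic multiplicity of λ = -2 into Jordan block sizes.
Block sizes for λ = -2: [3, 1, 1]

Step 1 — from the characteristic polynomial, algebraic multiplicity of λ = -2 is 5. From dim ker(B − (-2)·I) = 3, there are exactly 3 Jordan blocks for λ = -2.
Step 2 — from the minimal polynomial, the factor (x + 2)^3 tells us the largest block for λ = -2 has size 3.
Step 3 — with total size 5, 3 blocks, and largest block 3, the block sizes (in nonincreasing order) are [3, 1, 1].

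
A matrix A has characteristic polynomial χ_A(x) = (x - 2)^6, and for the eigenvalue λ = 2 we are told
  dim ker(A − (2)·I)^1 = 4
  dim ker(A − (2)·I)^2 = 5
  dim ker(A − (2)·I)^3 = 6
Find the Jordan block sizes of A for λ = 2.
Block sizes for λ = 2: [3, 1, 1, 1]

From the dimensions of kernels of powers, the number of Jordan blocks of size at least j is d_j − d_{j−1} where d_j = dim ker(N^j) (with d_0 = 0). Computing the differences gives [4, 1, 1].
The number of blocks of size exactly k is (#blocks of size ≥ k) − (#blocks of size ≥ k + 1), so the partition is: 3 block(s) of size 1, 1 block(s) of size 3.
In nonincreasing order the block sizes are [3, 1, 1, 1].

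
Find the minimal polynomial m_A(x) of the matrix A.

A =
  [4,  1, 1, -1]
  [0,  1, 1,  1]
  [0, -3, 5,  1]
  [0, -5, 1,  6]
x^3 - 12*x^2 + 48*x - 64

The characteristic polynomial is χ_A(x) = (x - 4)^4, so the eigenvalues are known. The minimal polynomial is
  m_A(x) = Π_λ (x − λ)^{k_λ}
where k_λ is the size of the *largest* Jordan block for λ (equivalently, the smallest k with (A − λI)^k v = 0 for every generalised eigenvector v of λ).

  λ = 4: largest Jordan block has size 3, contributing (x − 4)^3

So m_A(x) = (x - 4)^3 = x^3 - 12*x^2 + 48*x - 64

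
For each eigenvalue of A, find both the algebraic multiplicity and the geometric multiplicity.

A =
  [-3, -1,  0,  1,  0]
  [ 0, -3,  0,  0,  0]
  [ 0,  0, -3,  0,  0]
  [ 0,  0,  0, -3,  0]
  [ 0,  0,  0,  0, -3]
λ = -3: alg = 5, geom = 4

Step 1 — factor the characteristic polynomial to read off the algebraic multiplicities:
  χ_A(x) = (x + 3)^5

Step 2 — compute geometric multiplicities via the rank-nullity identity g(λ) = n − rank(A − λI):
  rank(A − (-3)·I) = 1, so dim ker(A − (-3)·I) = n − 1 = 4

Summary:
  λ = -3: algebraic multiplicity = 5, geometric multiplicity = 4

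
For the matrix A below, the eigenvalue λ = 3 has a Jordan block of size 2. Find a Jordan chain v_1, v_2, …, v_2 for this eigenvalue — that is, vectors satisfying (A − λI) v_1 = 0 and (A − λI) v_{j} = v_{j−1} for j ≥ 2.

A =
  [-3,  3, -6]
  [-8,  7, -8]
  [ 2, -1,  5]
A Jordan chain for λ = 3 of length 2:
v_1 = (-6, -8, 2)ᵀ
v_2 = (1, 0, 0)ᵀ

Let N = A − (3)·I. We want v_2 with N^2 v_2 = 0 but N^1 v_2 ≠ 0; then v_{j-1} := N · v_j for j = 2, …, 2.

Pick v_2 = (1, 0, 0)ᵀ.
Then v_1 = N · v_2 = (-6, -8, 2)ᵀ.

Sanity check: (A − (3)·I) v_1 = (0, 0, 0)ᵀ = 0. ✓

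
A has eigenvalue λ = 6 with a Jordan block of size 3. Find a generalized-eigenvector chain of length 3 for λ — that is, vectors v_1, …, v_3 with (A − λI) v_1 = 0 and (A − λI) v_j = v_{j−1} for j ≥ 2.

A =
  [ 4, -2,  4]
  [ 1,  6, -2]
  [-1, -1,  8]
A Jordan chain for λ = 6 of length 3:
v_1 = (-2, 0, -1)ᵀ
v_2 = (-2, 1, -1)ᵀ
v_3 = (1, 0, 0)ᵀ

Let N = A − (6)·I. We want v_3 with N^3 v_3 = 0 but N^2 v_3 ≠ 0; then v_{j-1} := N · v_j for j = 3, …, 2.

Pick v_3 = (1, 0, 0)ᵀ.
Then v_2 = N · v_3 = (-2, 1, -1)ᵀ.
Then v_1 = N · v_2 = (-2, 0, -1)ᵀ.

Sanity check: (A − (6)·I) v_1 = (0, 0, 0)ᵀ = 0. ✓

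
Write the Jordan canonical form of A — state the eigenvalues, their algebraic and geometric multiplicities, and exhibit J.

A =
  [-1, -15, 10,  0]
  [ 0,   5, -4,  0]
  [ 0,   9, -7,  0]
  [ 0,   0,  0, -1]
J_2(-1) ⊕ J_1(-1) ⊕ J_1(-1)

The characteristic polynomial is
  det(x·I − A) = x^4 + 4*x^3 + 6*x^2 + 4*x + 1 = (x + 1)^4

Eigenvalues and multiplicities (the geometric multiplicity of λ is n − rank(A − λI), which equals the number of Jordan blocks for λ):
  λ = -1: algebraic multiplicity = 4, geometric multiplicity = 3

Determining the block sizes for each eigenvalue:
  λ = -1: 3 blocks summing to 4 forces exactly one block of size 2 and the rest size 1 → block sizes [2, 1, 1]

Assembling the blocks gives a Jordan form
J =
  [-1,  1,  0,  0]
  [ 0, -1,  0,  0]
  [ 0,  0, -1,  0]
  [ 0,  0,  0, -1]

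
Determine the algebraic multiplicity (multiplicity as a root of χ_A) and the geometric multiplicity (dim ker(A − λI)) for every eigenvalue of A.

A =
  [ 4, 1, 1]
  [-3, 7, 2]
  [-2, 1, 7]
λ = 6: alg = 3, geom = 1

Step 1 — factor the characteristic polynomial to read off the algebraic multiplicities:
  χ_A(x) = (x - 6)^3

Step 2 — compute geometric multiplicities via the rank-nullity identity g(λ) = n − rank(A − λI):
  rank(A − (6)·I) = 2, so dim ker(A − (6)·I) = n − 2 = 1

Summary:
  λ = 6: algebraic multiplicity = 3, geometric multiplicity = 1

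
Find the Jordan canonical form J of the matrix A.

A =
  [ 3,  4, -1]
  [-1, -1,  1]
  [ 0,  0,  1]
J_3(1)

The characteristic polynomial is
  det(x·I − A) = x^3 - 3*x^2 + 3*x - 1 = (x - 1)^3

Eigenvalues and multiplicities (the geometric multiplicity of λ is n − rank(A − λI), which equals the number of Jordan blocks for λ):
  λ = 1: algebraic multiplicity = 3, geometric multiplicity = 1

Determining the block sizes for each eigenvalue:
  λ = 1: one block (gm = 1), so the single block has size am = 3 → block sizes [3]

Assembling the blocks gives a Jordan form
J =
  [1, 1, 0]
  [0, 1, 1]
  [0, 0, 1]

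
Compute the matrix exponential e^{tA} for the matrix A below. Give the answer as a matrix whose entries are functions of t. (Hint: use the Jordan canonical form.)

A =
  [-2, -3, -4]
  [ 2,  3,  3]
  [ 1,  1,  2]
e^{tA} =
  [-t^2*exp(t)/2 - 3*t*exp(t) + exp(t), -t^2*exp(t)/2 - 3*t*exp(t), -t^2*exp(t)/2 - 4*t*exp(t)]
  [t^2*exp(t)/2 + 2*t*exp(t), t^2*exp(t)/2 + 2*t*exp(t) + exp(t), t^2*exp(t)/2 + 3*t*exp(t)]
  [t*exp(t), t*exp(t), t*exp(t) + exp(t)]

Strategy: write A = P · J · P⁻¹ where J is a Jordan canonical form, so e^{tA} = P · e^{tJ} · P⁻¹, and e^{tJ} can be computed block-by-block.

A has Jordan form
J =
  [1, 1, 0]
  [0, 1, 1]
  [0, 0, 1]
(up to reordering of blocks).

Per-block formulas:
  For a 3×3 Jordan block J_3(1): exp(t · J_3(1)) = e^(1t)·(I + t·N + (t^2/2)·N^2), where N is the 3×3 nilpotent shift.

After assembling e^{tJ} and conjugating by P, we get:

e^{tA} =
  [-t^2*exp(t)/2 - 3*t*exp(t) + exp(t), -t^2*exp(t)/2 - 3*t*exp(t), -t^2*exp(t)/2 - 4*t*exp(t)]
  [t^2*exp(t)/2 + 2*t*exp(t), t^2*exp(t)/2 + 2*t*exp(t) + exp(t), t^2*exp(t)/2 + 3*t*exp(t)]
  [t*exp(t), t*exp(t), t*exp(t) + exp(t)]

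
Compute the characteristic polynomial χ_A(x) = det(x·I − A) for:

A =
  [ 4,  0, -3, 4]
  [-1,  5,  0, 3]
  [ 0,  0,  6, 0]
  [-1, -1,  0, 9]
x^4 - 24*x^3 + 216*x^2 - 864*x + 1296

Expanding det(x·I − A) (e.g. by cofactor expansion or by noting that A is similar to its Jordan form J, which has the same characteristic polynomial as A) gives
  χ_A(x) = x^4 - 24*x^3 + 216*x^2 - 864*x + 1296
which factors as (x - 6)^4. The eigenvalues (with algebraic multiplicities) are λ = 6 with multiplicity 4.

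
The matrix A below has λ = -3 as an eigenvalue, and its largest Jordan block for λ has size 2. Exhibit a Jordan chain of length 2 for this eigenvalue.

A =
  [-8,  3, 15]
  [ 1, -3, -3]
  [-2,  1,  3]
A Jordan chain for λ = -3 of length 2:
v_1 = (3, 0, 1)ᵀ
v_2 = (0, 1, 0)ᵀ

Let N = A − (-3)·I. We want v_2 with N^2 v_2 = 0 but N^1 v_2 ≠ 0; then v_{j-1} := N · v_j for j = 2, …, 2.

Pick v_2 = (0, 1, 0)ᵀ.
Then v_1 = N · v_2 = (3, 0, 1)ᵀ.

Sanity check: (A − (-3)·I) v_1 = (0, 0, 0)ᵀ = 0. ✓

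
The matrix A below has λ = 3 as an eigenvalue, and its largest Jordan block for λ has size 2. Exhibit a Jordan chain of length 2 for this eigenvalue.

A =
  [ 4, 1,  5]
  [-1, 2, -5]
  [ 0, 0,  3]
A Jordan chain for λ = 3 of length 2:
v_1 = (1, -1, 0)ᵀ
v_2 = (1, 0, 0)ᵀ

Let N = A − (3)·I. We want v_2 with N^2 v_2 = 0 but N^1 v_2 ≠ 0; then v_{j-1} := N · v_j for j = 2, …, 2.

Pick v_2 = (1, 0, 0)ᵀ.
Then v_1 = N · v_2 = (1, -1, 0)ᵀ.

Sanity check: (A − (3)·I) v_1 = (0, 0, 0)ᵀ = 0. ✓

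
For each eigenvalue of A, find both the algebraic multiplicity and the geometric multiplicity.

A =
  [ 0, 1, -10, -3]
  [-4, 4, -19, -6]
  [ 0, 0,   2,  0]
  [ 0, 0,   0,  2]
λ = 2: alg = 4, geom = 2

Step 1 — factor the characteristic polynomial to read off the algebraic multiplicities:
  χ_A(x) = (x - 2)^4

Step 2 — compute geometric multiplicities via the rank-nullity identity g(λ) = n − rank(A − λI):
  rank(A − (2)·I) = 2, so dim ker(A − (2)·I) = n − 2 = 2

Summary:
  λ = 2: algebraic multiplicity = 4, geometric multiplicity = 2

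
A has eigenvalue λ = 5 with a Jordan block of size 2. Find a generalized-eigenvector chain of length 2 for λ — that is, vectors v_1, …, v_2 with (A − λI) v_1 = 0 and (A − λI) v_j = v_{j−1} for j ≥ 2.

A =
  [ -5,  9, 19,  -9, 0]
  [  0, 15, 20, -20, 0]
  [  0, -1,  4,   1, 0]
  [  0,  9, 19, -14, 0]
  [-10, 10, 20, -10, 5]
A Jordan chain for λ = 5 of length 2:
v_1 = (-1, 0, -1, -1, 0)ᵀ
v_2 = (0, 2, -1, 0, 0)ᵀ

Let N = A − (5)·I. We want v_2 with N^2 v_2 = 0 but N^1 v_2 ≠ 0; then v_{j-1} := N · v_j for j = 2, …, 2.

Pick v_2 = (0, 2, -1, 0, 0)ᵀ.
Then v_1 = N · v_2 = (-1, 0, -1, -1, 0)ᵀ.

Sanity check: (A − (5)·I) v_1 = (0, 0, 0, 0, 0)ᵀ = 0. ✓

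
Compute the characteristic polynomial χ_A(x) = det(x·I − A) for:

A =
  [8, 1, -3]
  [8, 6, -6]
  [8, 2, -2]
x^3 - 12*x^2 + 48*x - 64

Expanding det(x·I − A) (e.g. by cofactor expansion or by noting that A is similar to its Jordan form J, which has the same characteristic polynomial as A) gives
  χ_A(x) = x^3 - 12*x^2 + 48*x - 64
which factors as (x - 4)^3. The eigenvalues (with algebraic multiplicities) are λ = 4 with multiplicity 3.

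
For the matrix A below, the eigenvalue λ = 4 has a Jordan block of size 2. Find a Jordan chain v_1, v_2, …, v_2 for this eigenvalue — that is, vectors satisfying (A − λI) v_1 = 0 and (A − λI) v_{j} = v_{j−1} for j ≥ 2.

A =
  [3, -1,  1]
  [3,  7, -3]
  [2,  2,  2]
A Jordan chain for λ = 4 of length 2:
v_1 = (-1, 3, 2)ᵀ
v_2 = (1, 0, 0)ᵀ

Let N = A − (4)·I. We want v_2 with N^2 v_2 = 0 but N^1 v_2 ≠ 0; then v_{j-1} := N · v_j for j = 2, …, 2.

Pick v_2 = (1, 0, 0)ᵀ.
Then v_1 = N · v_2 = (-1, 3, 2)ᵀ.

Sanity check: (A − (4)·I) v_1 = (0, 0, 0)ᵀ = 0. ✓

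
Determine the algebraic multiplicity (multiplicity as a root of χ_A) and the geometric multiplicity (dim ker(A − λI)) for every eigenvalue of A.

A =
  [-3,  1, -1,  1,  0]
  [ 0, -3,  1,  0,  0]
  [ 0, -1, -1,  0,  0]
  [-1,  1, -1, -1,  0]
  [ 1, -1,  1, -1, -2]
λ = -2: alg = 5, geom = 3

Step 1 — factor the characteristic polynomial to read off the algebraic multiplicities:
  χ_A(x) = (x + 2)^5

Step 2 — compute geometric multiplicities via the rank-nullity identity g(λ) = n − rank(A − λI):
  rank(A − (-2)·I) = 2, so dim ker(A − (-2)·I) = n − 2 = 3

Summary:
  λ = -2: algebraic multiplicity = 5, geometric multiplicity = 3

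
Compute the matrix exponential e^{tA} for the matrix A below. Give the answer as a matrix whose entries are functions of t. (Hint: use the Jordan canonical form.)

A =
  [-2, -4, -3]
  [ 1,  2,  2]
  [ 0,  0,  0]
e^{tA} =
  [1 - 2*t, -4*t, -t^2 - 3*t]
  [t, 2*t + 1, t^2/2 + 2*t]
  [0, 0, 1]

Strategy: write A = P · J · P⁻¹ where J is a Jordan canonical form, so e^{tA} = P · e^{tJ} · P⁻¹, and e^{tJ} can be computed block-by-block.

A has Jordan form
J =
  [0, 1, 0]
  [0, 0, 1]
  [0, 0, 0]
(up to reordering of blocks).

Per-block formulas:
  For a 3×3 Jordan block J_3(0): exp(t · J_3(0)) = e^(0t)·(I + t·N + (t^2/2)·N^2), where N is the 3×3 nilpotent shift.

After assembling e^{tJ} and conjugating by P, we get:

e^{tA} =
  [1 - 2*t, -4*t, -t^2 - 3*t]
  [t, 2*t + 1, t^2/2 + 2*t]
  [0, 0, 1]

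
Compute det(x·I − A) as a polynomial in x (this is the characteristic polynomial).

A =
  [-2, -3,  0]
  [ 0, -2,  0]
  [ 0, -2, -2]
x^3 + 6*x^2 + 12*x + 8

Expanding det(x·I − A) (e.g. by cofactor expansion or by noting that A is similar to its Jordan form J, which has the same characteristic polynomial as A) gives
  χ_A(x) = x^3 + 6*x^2 + 12*x + 8
which factors as (x + 2)^3. The eigenvalues (with algebraic multiplicities) are λ = -2 with multiplicity 3.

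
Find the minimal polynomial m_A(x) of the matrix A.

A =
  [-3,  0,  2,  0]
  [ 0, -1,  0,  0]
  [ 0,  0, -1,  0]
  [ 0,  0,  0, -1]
x^2 + 4*x + 3

The characteristic polynomial is χ_A(x) = (x + 1)^3*(x + 3), so the eigenvalues are known. The minimal polynomial is
  m_A(x) = Π_λ (x − λ)^{k_λ}
where k_λ is the size of the *largest* Jordan block for λ (equivalently, the smallest k with (A − λI)^k v = 0 for every generalised eigenvector v of λ).

  λ = -3: largest Jordan block has size 1, contributing (x + 3)
  λ = -1: largest Jordan block has size 1, contributing (x + 1)

So m_A(x) = (x + 1)*(x + 3) = x^2 + 4*x + 3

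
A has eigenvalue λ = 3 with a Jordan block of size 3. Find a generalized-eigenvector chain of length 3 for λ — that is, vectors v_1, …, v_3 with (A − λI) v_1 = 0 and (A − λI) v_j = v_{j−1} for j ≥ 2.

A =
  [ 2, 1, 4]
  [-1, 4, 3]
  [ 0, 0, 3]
A Jordan chain for λ = 3 of length 3:
v_1 = (-1, -1, 0)ᵀ
v_2 = (4, 3, 0)ᵀ
v_3 = (0, 0, 1)ᵀ

Let N = A − (3)·I. We want v_3 with N^3 v_3 = 0 but N^2 v_3 ≠ 0; then v_{j-1} := N · v_j for j = 3, …, 2.

Pick v_3 = (0, 0, 1)ᵀ.
Then v_2 = N · v_3 = (4, 3, 0)ᵀ.
Then v_1 = N · v_2 = (-1, -1, 0)ᵀ.

Sanity check: (A − (3)·I) v_1 = (0, 0, 0)ᵀ = 0. ✓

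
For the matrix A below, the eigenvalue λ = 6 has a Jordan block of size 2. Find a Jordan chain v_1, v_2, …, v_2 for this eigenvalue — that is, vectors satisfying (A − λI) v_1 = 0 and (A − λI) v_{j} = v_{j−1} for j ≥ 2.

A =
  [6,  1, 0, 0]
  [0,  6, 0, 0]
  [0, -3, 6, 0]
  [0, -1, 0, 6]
A Jordan chain for λ = 6 of length 2:
v_1 = (1, 0, -3, -1)ᵀ
v_2 = (0, 1, 0, 0)ᵀ

Let N = A − (6)·I. We want v_2 with N^2 v_2 = 0 but N^1 v_2 ≠ 0; then v_{j-1} := N · v_j for j = 2, …, 2.

Pick v_2 = (0, 1, 0, 0)ᵀ.
Then v_1 = N · v_2 = (1, 0, -3, -1)ᵀ.

Sanity check: (A − (6)·I) v_1 = (0, 0, 0, 0)ᵀ = 0. ✓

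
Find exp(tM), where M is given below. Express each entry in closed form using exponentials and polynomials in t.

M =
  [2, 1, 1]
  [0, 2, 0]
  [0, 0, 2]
e^{tM} =
  [exp(2*t), t*exp(2*t), t*exp(2*t)]
  [0, exp(2*t), 0]
  [0, 0, exp(2*t)]

Strategy: write M = P · J · P⁻¹ where J is a Jordan canonical form, so e^{tM} = P · e^{tJ} · P⁻¹, and e^{tJ} can be computed block-by-block.

M has Jordan form
J =
  [2, 1, 0]
  [0, 2, 0]
  [0, 0, 2]
(up to reordering of blocks).

Per-block formulas:
  For a 2×2 Jordan block J_2(2): exp(t · J_2(2)) = e^(2t)·(I + t·N), where N is the 2×2 nilpotent shift.
  For a 1×1 block at λ = 2: exp(t · [2]) = [e^(2t)].

After assembling e^{tJ} and conjugating by P, we get:

e^{tM} =
  [exp(2*t), t*exp(2*t), t*exp(2*t)]
  [0, exp(2*t), 0]
  [0, 0, exp(2*t)]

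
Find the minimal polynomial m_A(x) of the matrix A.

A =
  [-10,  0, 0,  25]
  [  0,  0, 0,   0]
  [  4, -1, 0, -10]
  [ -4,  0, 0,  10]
x^2

The characteristic polynomial is χ_A(x) = x^4, so the eigenvalues are known. The minimal polynomial is
  m_A(x) = Π_λ (x − λ)^{k_λ}
where k_λ is the size of the *largest* Jordan block for λ (equivalently, the smallest k with (A − λI)^k v = 0 for every generalised eigenvector v of λ).

  λ = 0: largest Jordan block has size 2, contributing (x − 0)^2

So m_A(x) = x^2 = x^2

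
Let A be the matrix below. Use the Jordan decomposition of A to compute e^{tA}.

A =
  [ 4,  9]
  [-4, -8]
e^{tA} =
  [6*t*exp(-2*t) + exp(-2*t), 9*t*exp(-2*t)]
  [-4*t*exp(-2*t), -6*t*exp(-2*t) + exp(-2*t)]

Strategy: write A = P · J · P⁻¹ where J is a Jordan canonical form, so e^{tA} = P · e^{tJ} · P⁻¹, and e^{tJ} can be computed block-by-block.

A has Jordan form
J =
  [-2,  1]
  [ 0, -2]
(up to reordering of blocks).

Per-block formulas:
  For a 2×2 Jordan block J_2(-2): exp(t · J_2(-2)) = e^(-2t)·(I + t·N), where N is the 2×2 nilpotent shift.

After assembling e^{tJ} and conjugating by P, we get:

e^{tA} =
  [6*t*exp(-2*t) + exp(-2*t), 9*t*exp(-2*t)]
  [-4*t*exp(-2*t), -6*t*exp(-2*t) + exp(-2*t)]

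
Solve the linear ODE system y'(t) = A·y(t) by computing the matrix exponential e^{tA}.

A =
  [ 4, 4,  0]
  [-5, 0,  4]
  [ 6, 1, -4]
e^{tA} =
  [-2*t^2 + 4*t + 1, 8*t^2 + 4*t, 8*t^2]
  [2*t^2 - 5*t, 1 - 8*t^2, -8*t^2 + 4*t]
  [-5*t^2/2 + 6*t, 10*t^2 + t, 10*t^2 - 4*t + 1]

Strategy: write A = P · J · P⁻¹ where J is a Jordan canonical form, so e^{tA} = P · e^{tJ} · P⁻¹, and e^{tJ} can be computed block-by-block.

A has Jordan form
J =
  [0, 1, 0]
  [0, 0, 1]
  [0, 0, 0]
(up to reordering of blocks).

Per-block formulas:
  For a 3×3 Jordan block J_3(0): exp(t · J_3(0)) = e^(0t)·(I + t·N + (t^2/2)·N^2), where N is the 3×3 nilpotent shift.

After assembling e^{tJ} and conjugating by P, we get:

e^{tA} =
  [-2*t^2 + 4*t + 1, 8*t^2 + 4*t, 8*t^2]
  [2*t^2 - 5*t, 1 - 8*t^2, -8*t^2 + 4*t]
  [-5*t^2/2 + 6*t, 10*t^2 + t, 10*t^2 - 4*t + 1]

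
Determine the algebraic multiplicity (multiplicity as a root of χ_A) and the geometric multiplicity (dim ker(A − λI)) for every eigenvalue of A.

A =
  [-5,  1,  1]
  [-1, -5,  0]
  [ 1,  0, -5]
λ = -5: alg = 3, geom = 1

Step 1 — factor the characteristic polynomial to read off the algebraic multiplicities:
  χ_A(x) = (x + 5)^3

Step 2 — compute geometric multiplicities via the rank-nullity identity g(λ) = n − rank(A − λI):
  rank(A − (-5)·I) = 2, so dim ker(A − (-5)·I) = n − 2 = 1

Summary:
  λ = -5: algebraic multiplicity = 3, geometric multiplicity = 1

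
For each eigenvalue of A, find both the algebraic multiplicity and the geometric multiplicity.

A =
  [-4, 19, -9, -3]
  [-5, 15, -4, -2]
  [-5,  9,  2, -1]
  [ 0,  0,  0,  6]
λ = 1: alg = 1, geom = 1; λ = 6: alg = 3, geom = 1

Step 1 — factor the characteristic polynomial to read off the algebraic multiplicities:
  χ_A(x) = (x - 6)^3*(x - 1)

Step 2 — compute geometric multiplicities via the rank-nullity identity g(λ) = n − rank(A − λI):
  rank(A − (1)·I) = 3, so dim ker(A − (1)·I) = n − 3 = 1
  rank(A − (6)·I) = 3, so dim ker(A − (6)·I) = n − 3 = 1

Summary:
  λ = 1: algebraic multiplicity = 1, geometric multiplicity = 1
  λ = 6: algebraic multiplicity = 3, geometric multiplicity = 1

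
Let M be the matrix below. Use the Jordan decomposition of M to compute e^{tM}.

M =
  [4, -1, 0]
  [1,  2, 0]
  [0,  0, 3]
e^{tM} =
  [t*exp(3*t) + exp(3*t), -t*exp(3*t), 0]
  [t*exp(3*t), -t*exp(3*t) + exp(3*t), 0]
  [0, 0, exp(3*t)]

Strategy: write M = P · J · P⁻¹ where J is a Jordan canonical form, so e^{tM} = P · e^{tJ} · P⁻¹, and e^{tJ} can be computed block-by-block.

M has Jordan form
J =
  [3, 1, 0]
  [0, 3, 0]
  [0, 0, 3]
(up to reordering of blocks).

Per-block formulas:
  For a 1×1 block at λ = 3: exp(t · [3]) = [e^(3t)].
  For a 2×2 Jordan block J_2(3): exp(t · J_2(3)) = e^(3t)·(I + t·N), where N is the 2×2 nilpotent shift.

After assembling e^{tJ} and conjugating by P, we get:

e^{tM} =
  [t*exp(3*t) + exp(3*t), -t*exp(3*t), 0]
  [t*exp(3*t), -t*exp(3*t) + exp(3*t), 0]
  [0, 0, exp(3*t)]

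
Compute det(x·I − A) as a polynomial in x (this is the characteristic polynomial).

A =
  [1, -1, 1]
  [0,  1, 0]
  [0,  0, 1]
x^3 - 3*x^2 + 3*x - 1

Expanding det(x·I − A) (e.g. by cofactor expansion or by noting that A is similar to its Jordan form J, which has the same characteristic polynomial as A) gives
  χ_A(x) = x^3 - 3*x^2 + 3*x - 1
which factors as (x - 1)^3. The eigenvalues (with algebraic multiplicities) are λ = 1 with multiplicity 3.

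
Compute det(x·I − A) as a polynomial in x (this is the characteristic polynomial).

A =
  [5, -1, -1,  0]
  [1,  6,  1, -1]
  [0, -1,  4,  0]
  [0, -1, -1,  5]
x^4 - 20*x^3 + 150*x^2 - 500*x + 625

Expanding det(x·I − A) (e.g. by cofactor expansion or by noting that A is similar to its Jordan form J, which has the same characteristic polynomial as A) gives
  χ_A(x) = x^4 - 20*x^3 + 150*x^2 - 500*x + 625
which factors as (x - 5)^4. The eigenvalues (with algebraic multiplicities) are λ = 5 with multiplicity 4.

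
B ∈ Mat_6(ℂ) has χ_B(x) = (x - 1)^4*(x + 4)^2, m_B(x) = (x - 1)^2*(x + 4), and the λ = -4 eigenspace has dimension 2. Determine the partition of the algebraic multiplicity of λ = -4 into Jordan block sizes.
Block sizes for λ = -4: [1, 1]

Step 1 — from the characteristic polynomial, algebraic multiplicity of λ = -4 is 2. From dim ker(B − (-4)·I) = 2, there are exactly 2 Jordan blocks for λ = -4.
Step 2 — from the minimal polynomial, the factor (x + 4) tells us the largest block for λ = -4 has size 1.
Step 3 — with total size 2, 2 blocks, and largest block 1, the block sizes (in nonincreasing order) are [1, 1].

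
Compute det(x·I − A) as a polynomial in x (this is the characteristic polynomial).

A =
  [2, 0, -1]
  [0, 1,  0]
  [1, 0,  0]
x^3 - 3*x^2 + 3*x - 1

Expanding det(x·I − A) (e.g. by cofactor expansion or by noting that A is similar to its Jordan form J, which has the same characteristic polynomial as A) gives
  χ_A(x) = x^3 - 3*x^2 + 3*x - 1
which factors as (x - 1)^3. The eigenvalues (with algebraic multiplicities) are λ = 1 with multiplicity 3.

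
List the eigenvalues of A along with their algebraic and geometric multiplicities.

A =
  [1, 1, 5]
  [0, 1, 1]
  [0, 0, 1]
λ = 1: alg = 3, geom = 1

Step 1 — factor the characteristic polynomial to read off the algebraic multiplicities:
  χ_A(x) = (x - 1)^3

Step 2 — compute geometric multiplicities via the rank-nullity identity g(λ) = n − rank(A − λI):
  rank(A − (1)·I) = 2, so dim ker(A − (1)·I) = n − 2 = 1

Summary:
  λ = 1: algebraic multiplicity = 3, geometric multiplicity = 1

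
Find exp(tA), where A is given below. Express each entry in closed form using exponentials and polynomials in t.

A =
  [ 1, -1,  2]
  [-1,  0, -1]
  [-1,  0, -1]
e^{tA} =
  [t + 1, -t^2/2 - t, t^2/2 + 2*t]
  [-t, t^2/2 + 1, -t^2/2 - t]
  [-t, t^2/2, -t^2/2 - t + 1]

Strategy: write A = P · J · P⁻¹ where J is a Jordan canonical form, so e^{tA} = P · e^{tJ} · P⁻¹, and e^{tJ} can be computed block-by-block.

A has Jordan form
J =
  [0, 1, 0]
  [0, 0, 1]
  [0, 0, 0]
(up to reordering of blocks).

Per-block formulas:
  For a 3×3 Jordan block J_3(0): exp(t · J_3(0)) = e^(0t)·(I + t·N + (t^2/2)·N^2), where N is the 3×3 nilpotent shift.

After assembling e^{tJ} and conjugating by P, we get:

e^{tA} =
  [t + 1, -t^2/2 - t, t^2/2 + 2*t]
  [-t, t^2/2 + 1, -t^2/2 - t]
  [-t, t^2/2, -t^2/2 - t + 1]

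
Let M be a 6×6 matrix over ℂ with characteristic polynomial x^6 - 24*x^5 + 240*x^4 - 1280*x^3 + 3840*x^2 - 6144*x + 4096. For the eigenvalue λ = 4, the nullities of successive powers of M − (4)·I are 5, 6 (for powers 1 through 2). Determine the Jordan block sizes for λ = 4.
Block sizes for λ = 4: [2, 1, 1, 1, 1]

From the dimensions of kernels of powers, the number of Jordan blocks of size at least j is d_j − d_{j−1} where d_j = dim ker(N^j) (with d_0 = 0). Computing the differences gives [5, 1].
The number of blocks of size exactly k is (#blocks of size ≥ k) − (#blocks of size ≥ k + 1), so the partition is: 4 block(s) of size 1, 1 block(s) of size 2.
In nonincreasing order the block sizes are [2, 1, 1, 1, 1].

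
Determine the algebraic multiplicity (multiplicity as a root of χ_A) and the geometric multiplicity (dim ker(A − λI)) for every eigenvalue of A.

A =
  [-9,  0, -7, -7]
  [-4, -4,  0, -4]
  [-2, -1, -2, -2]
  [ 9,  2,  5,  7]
λ = -2: alg = 4, geom = 2

Step 1 — factor the characteristic polynomial to read off the algebraic multiplicities:
  χ_A(x) = (x + 2)^4

Step 2 — compute geometric multiplicities via the rank-nullity identity g(λ) = n − rank(A − λI):
  rank(A − (-2)·I) = 2, so dim ker(A − (-2)·I) = n − 2 = 2

Summary:
  λ = -2: algebraic multiplicity = 4, geometric multiplicity = 2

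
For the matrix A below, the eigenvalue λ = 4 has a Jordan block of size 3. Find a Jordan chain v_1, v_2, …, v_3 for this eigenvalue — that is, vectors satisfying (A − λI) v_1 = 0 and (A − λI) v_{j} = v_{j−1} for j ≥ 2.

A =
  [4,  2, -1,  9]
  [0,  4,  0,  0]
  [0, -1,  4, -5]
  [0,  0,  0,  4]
A Jordan chain for λ = 4 of length 3:
v_1 = (1, 0, 0, 0)ᵀ
v_2 = (2, 0, -1, 0)ᵀ
v_3 = (0, 1, 0, 0)ᵀ

Let N = A − (4)·I. We want v_3 with N^3 v_3 = 0 but N^2 v_3 ≠ 0; then v_{j-1} := N · v_j for j = 3, …, 2.

Pick v_3 = (0, 1, 0, 0)ᵀ.
Then v_2 = N · v_3 = (2, 0, -1, 0)ᵀ.
Then v_1 = N · v_2 = (1, 0, 0, 0)ᵀ.

Sanity check: (A − (4)·I) v_1 = (0, 0, 0, 0)ᵀ = 0. ✓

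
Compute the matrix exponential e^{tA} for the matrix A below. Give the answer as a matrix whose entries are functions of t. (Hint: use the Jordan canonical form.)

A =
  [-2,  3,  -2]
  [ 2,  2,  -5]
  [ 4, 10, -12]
e^{tA} =
  [t^2*exp(-4*t) + 2*t*exp(-4*t) + exp(-4*t), 2*t^2*exp(-4*t) + 3*t*exp(-4*t), -3*t^2*exp(-4*t)/2 - 2*t*exp(-4*t)]
  [-2*t^2*exp(-4*t) + 2*t*exp(-4*t), -4*t^2*exp(-4*t) + 6*t*exp(-4*t) + exp(-4*t), 3*t^2*exp(-4*t) - 5*t*exp(-4*t)]
  [-2*t^2*exp(-4*t) + 4*t*exp(-4*t), -4*t^2*exp(-4*t) + 10*t*exp(-4*t), 3*t^2*exp(-4*t) - 8*t*exp(-4*t) + exp(-4*t)]

Strategy: write A = P · J · P⁻¹ where J is a Jordan canonical form, so e^{tA} = P · e^{tJ} · P⁻¹, and e^{tJ} can be computed block-by-block.

A has Jordan form
J =
  [-4,  1,  0]
  [ 0, -4,  1]
  [ 0,  0, -4]
(up to reordering of blocks).

Per-block formulas:
  For a 3×3 Jordan block J_3(-4): exp(t · J_3(-4)) = e^(-4t)·(I + t·N + (t^2/2)·N^2), where N is the 3×3 nilpotent shift.

After assembling e^{tJ} and conjugating by P, we get:

e^{tA} =
  [t^2*exp(-4*t) + 2*t*exp(-4*t) + exp(-4*t), 2*t^2*exp(-4*t) + 3*t*exp(-4*t), -3*t^2*exp(-4*t)/2 - 2*t*exp(-4*t)]
  [-2*t^2*exp(-4*t) + 2*t*exp(-4*t), -4*t^2*exp(-4*t) + 6*t*exp(-4*t) + exp(-4*t), 3*t^2*exp(-4*t) - 5*t*exp(-4*t)]
  [-2*t^2*exp(-4*t) + 4*t*exp(-4*t), -4*t^2*exp(-4*t) + 10*t*exp(-4*t), 3*t^2*exp(-4*t) - 8*t*exp(-4*t) + exp(-4*t)]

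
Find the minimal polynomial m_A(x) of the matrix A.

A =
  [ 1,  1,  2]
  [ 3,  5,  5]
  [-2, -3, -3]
x^3 - 3*x^2 + 3*x - 1

The characteristic polynomial is χ_A(x) = (x - 1)^3, so the eigenvalues are known. The minimal polynomial is
  m_A(x) = Π_λ (x − λ)^{k_λ}
where k_λ is the size of the *largest* Jordan block for λ (equivalently, the smallest k with (A − λI)^k v = 0 for every generalised eigenvector v of λ).

  λ = 1: largest Jordan block has size 3, contributing (x − 1)^3

So m_A(x) = (x - 1)^3 = x^3 - 3*x^2 + 3*x - 1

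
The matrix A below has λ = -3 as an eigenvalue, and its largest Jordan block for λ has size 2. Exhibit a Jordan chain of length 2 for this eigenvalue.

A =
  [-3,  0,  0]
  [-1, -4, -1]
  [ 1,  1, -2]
A Jordan chain for λ = -3 of length 2:
v_1 = (0, -1, 1)ᵀ
v_2 = (1, 0, 0)ᵀ

Let N = A − (-3)·I. We want v_2 with N^2 v_2 = 0 but N^1 v_2 ≠ 0; then v_{j-1} := N · v_j for j = 2, …, 2.

Pick v_2 = (1, 0, 0)ᵀ.
Then v_1 = N · v_2 = (0, -1, 1)ᵀ.

Sanity check: (A − (-3)·I) v_1 = (0, 0, 0)ᵀ = 0. ✓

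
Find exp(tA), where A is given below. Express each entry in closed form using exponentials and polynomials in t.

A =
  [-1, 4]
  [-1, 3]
e^{tA} =
  [-2*t*exp(t) + exp(t), 4*t*exp(t)]
  [-t*exp(t), 2*t*exp(t) + exp(t)]

Strategy: write A = P · J · P⁻¹ where J is a Jordan canonical form, so e^{tA} = P · e^{tJ} · P⁻¹, and e^{tJ} can be computed block-by-block.

A has Jordan form
J =
  [1, 1]
  [0, 1]
(up to reordering of blocks).

Per-block formulas:
  For a 2×2 Jordan block J_2(1): exp(t · J_2(1)) = e^(1t)·(I + t·N), where N is the 2×2 nilpotent shift.

After assembling e^{tJ} and conjugating by P, we get:

e^{tA} =
  [-2*t*exp(t) + exp(t), 4*t*exp(t)]
  [-t*exp(t), 2*t*exp(t) + exp(t)]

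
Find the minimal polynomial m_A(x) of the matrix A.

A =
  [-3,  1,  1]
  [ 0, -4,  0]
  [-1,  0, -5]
x^3 + 12*x^2 + 48*x + 64

The characteristic polynomial is χ_A(x) = (x + 4)^3, so the eigenvalues are known. The minimal polynomial is
  m_A(x) = Π_λ (x − λ)^{k_λ}
where k_λ is the size of the *largest* Jordan block for λ (equivalently, the smallest k with (A − λI)^k v = 0 for every generalised eigenvector v of λ).

  λ = -4: largest Jordan block has size 3, contributing (x + 4)^3

So m_A(x) = (x + 4)^3 = x^3 + 12*x^2 + 48*x + 64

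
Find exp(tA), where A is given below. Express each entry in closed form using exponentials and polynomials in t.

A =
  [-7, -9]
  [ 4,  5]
e^{tA} =
  [-6*t*exp(-t) + exp(-t), -9*t*exp(-t)]
  [4*t*exp(-t), 6*t*exp(-t) + exp(-t)]

Strategy: write A = P · J · P⁻¹ where J is a Jordan canonical form, so e^{tA} = P · e^{tJ} · P⁻¹, and e^{tJ} can be computed block-by-block.

A has Jordan form
J =
  [-1,  1]
  [ 0, -1]
(up to reordering of blocks).

Per-block formulas:
  For a 2×2 Jordan block J_2(-1): exp(t · J_2(-1)) = e^(-1t)·(I + t·N), where N is the 2×2 nilpotent shift.

After assembling e^{tJ} and conjugating by P, we get:

e^{tA} =
  [-6*t*exp(-t) + exp(-t), -9*t*exp(-t)]
  [4*t*exp(-t), 6*t*exp(-t) + exp(-t)]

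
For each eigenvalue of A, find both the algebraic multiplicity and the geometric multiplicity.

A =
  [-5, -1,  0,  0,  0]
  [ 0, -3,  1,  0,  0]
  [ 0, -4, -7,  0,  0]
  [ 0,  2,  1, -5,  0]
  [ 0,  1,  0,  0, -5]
λ = -5: alg = 5, geom = 3

Step 1 — factor the characteristic polynomial to read off the algebraic multiplicities:
  χ_A(x) = (x + 5)^5

Step 2 — compute geometric multiplicities via the rank-nullity identity g(λ) = n − rank(A − λI):
  rank(A − (-5)·I) = 2, so dim ker(A − (-5)·I) = n − 2 = 3

Summary:
  λ = -5: algebraic multiplicity = 5, geometric multiplicity = 3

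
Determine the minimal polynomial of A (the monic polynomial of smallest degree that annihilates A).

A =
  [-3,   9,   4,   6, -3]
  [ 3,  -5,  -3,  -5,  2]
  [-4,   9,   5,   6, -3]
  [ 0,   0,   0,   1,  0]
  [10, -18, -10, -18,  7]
x^3 - 3*x^2 + 3*x - 1

The characteristic polynomial is χ_A(x) = (x - 1)^5, so the eigenvalues are known. The minimal polynomial is
  m_A(x) = Π_λ (x − λ)^{k_λ}
where k_λ is the size of the *largest* Jordan block for λ (equivalently, the smallest k with (A − λI)^k v = 0 for every generalised eigenvector v of λ).

  λ = 1: largest Jordan block has size 3, contributing (x − 1)^3

So m_A(x) = (x - 1)^3 = x^3 - 3*x^2 + 3*x - 1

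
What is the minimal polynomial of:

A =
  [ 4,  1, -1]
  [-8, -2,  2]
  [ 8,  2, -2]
x^2

The characteristic polynomial is χ_A(x) = x^3, so the eigenvalues are known. The minimal polynomial is
  m_A(x) = Π_λ (x − λ)^{k_λ}
where k_λ is the size of the *largest* Jordan block for λ (equivalently, the smallest k with (A − λI)^k v = 0 for every generalised eigenvector v of λ).

  λ = 0: largest Jordan block has size 2, contributing (x − 0)^2

So m_A(x) = x^2 = x^2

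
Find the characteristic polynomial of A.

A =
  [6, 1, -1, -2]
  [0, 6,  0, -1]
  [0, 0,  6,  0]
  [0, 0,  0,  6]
x^4 - 24*x^3 + 216*x^2 - 864*x + 1296

Expanding det(x·I − A) (e.g. by cofactor expansion or by noting that A is similar to its Jordan form J, which has the same characteristic polynomial as A) gives
  χ_A(x) = x^4 - 24*x^3 + 216*x^2 - 864*x + 1296
which factors as (x - 6)^4. The eigenvalues (with algebraic multiplicities) are λ = 6 with multiplicity 4.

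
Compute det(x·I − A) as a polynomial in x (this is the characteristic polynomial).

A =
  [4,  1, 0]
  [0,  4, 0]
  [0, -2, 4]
x^3 - 12*x^2 + 48*x - 64

Expanding det(x·I − A) (e.g. by cofactor expansion or by noting that A is similar to its Jordan form J, which has the same characteristic polynomial as A) gives
  χ_A(x) = x^3 - 12*x^2 + 48*x - 64
which factors as (x - 4)^3. The eigenvalues (with algebraic multiplicities) are λ = 4 with multiplicity 3.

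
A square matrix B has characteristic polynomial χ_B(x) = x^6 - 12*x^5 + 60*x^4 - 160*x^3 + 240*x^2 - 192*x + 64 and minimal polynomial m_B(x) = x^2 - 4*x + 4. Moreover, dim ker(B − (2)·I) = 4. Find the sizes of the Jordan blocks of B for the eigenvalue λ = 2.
Block sizes for λ = 2: [2, 2, 1, 1]

Step 1 — from the characteristic polynomial, algebraic multiplicity of λ = 2 is 6. From dim ker(B − (2)·I) = 4, there are exactly 4 Jordan blocks for λ = 2.
Step 2 — from the minimal polynomial, the factor (x − 2)^2 tells us the largest block for λ = 2 has size 2.
Step 3 — with total size 6, 4 blocks, and largest block 2, the block sizes (in nonincreasing order) are [2, 2, 1, 1].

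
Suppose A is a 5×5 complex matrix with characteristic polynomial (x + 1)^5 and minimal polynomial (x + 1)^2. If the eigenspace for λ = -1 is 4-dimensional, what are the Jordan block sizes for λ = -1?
Block sizes for λ = -1: [2, 1, 1, 1]

Step 1 — from the characteristic polynomial, algebraic multiplicity of λ = -1 is 5. From dim ker(A − (-1)·I) = 4, there are exactly 4 Jordan blocks for λ = -1.
Step 2 — from the minimal polynomial, the factor (x + 1)^2 tells us the largest block for λ = -1 has size 2.
Step 3 — with total size 5, 4 blocks, and largest block 2, the block sizes (in nonincreasing order) are [2, 1, 1, 1].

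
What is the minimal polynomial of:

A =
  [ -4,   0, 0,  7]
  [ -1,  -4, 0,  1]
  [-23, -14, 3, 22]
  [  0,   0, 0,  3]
x^4 + 2*x^3 - 23*x^2 - 24*x + 144

The characteristic polynomial is χ_A(x) = (x - 3)^2*(x + 4)^2, so the eigenvalues are known. The minimal polynomial is
  m_A(x) = Π_λ (x − λ)^{k_λ}
where k_λ is the size of the *largest* Jordan block for λ (equivalently, the smallest k with (A − λI)^k v = 0 for every generalised eigenvector v of λ).

  λ = -4: largest Jordan block has size 2, contributing (x + 4)^2
  λ = 3: largest Jordan block has size 2, contributing (x − 3)^2

So m_A(x) = (x - 3)^2*(x + 4)^2 = x^4 + 2*x^3 - 23*x^2 - 24*x + 144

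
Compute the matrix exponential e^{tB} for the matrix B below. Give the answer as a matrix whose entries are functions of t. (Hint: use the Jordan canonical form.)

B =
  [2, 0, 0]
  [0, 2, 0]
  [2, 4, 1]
e^{tB} =
  [exp(2*t), 0, 0]
  [0, exp(2*t), 0]
  [2*exp(2*t) - 2*exp(t), 4*exp(2*t) - 4*exp(t), exp(t)]

Strategy: write B = P · J · P⁻¹ where J is a Jordan canonical form, so e^{tB} = P · e^{tJ} · P⁻¹, and e^{tJ} can be computed block-by-block.

B has Jordan form
J =
  [1, 0, 0]
  [0, 2, 0]
  [0, 0, 2]
(up to reordering of blocks).

Per-block formulas:
  For a 1×1 block at λ = 1: exp(t · [1]) = [e^(1t)].
  For a 1×1 block at λ = 2: exp(t · [2]) = [e^(2t)].

After assembling e^{tJ} and conjugating by P, we get:

e^{tB} =
  [exp(2*t), 0, 0]
  [0, exp(2*t), 0]
  [2*exp(2*t) - 2*exp(t), 4*exp(2*t) - 4*exp(t), exp(t)]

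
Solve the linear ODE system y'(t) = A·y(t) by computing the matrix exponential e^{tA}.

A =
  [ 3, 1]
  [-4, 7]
e^{tA} =
  [-2*t*exp(5*t) + exp(5*t), t*exp(5*t)]
  [-4*t*exp(5*t), 2*t*exp(5*t) + exp(5*t)]

Strategy: write A = P · J · P⁻¹ where J is a Jordan canonical form, so e^{tA} = P · e^{tJ} · P⁻¹, and e^{tJ} can be computed block-by-block.

A has Jordan form
J =
  [5, 1]
  [0, 5]
(up to reordering of blocks).

Per-block formulas:
  For a 2×2 Jordan block J_2(5): exp(t · J_2(5)) = e^(5t)·(I + t·N), where N is the 2×2 nilpotent shift.

After assembling e^{tJ} and conjugating by P, we get:

e^{tA} =
  [-2*t*exp(5*t) + exp(5*t), t*exp(5*t)]
  [-4*t*exp(5*t), 2*t*exp(5*t) + exp(5*t)]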